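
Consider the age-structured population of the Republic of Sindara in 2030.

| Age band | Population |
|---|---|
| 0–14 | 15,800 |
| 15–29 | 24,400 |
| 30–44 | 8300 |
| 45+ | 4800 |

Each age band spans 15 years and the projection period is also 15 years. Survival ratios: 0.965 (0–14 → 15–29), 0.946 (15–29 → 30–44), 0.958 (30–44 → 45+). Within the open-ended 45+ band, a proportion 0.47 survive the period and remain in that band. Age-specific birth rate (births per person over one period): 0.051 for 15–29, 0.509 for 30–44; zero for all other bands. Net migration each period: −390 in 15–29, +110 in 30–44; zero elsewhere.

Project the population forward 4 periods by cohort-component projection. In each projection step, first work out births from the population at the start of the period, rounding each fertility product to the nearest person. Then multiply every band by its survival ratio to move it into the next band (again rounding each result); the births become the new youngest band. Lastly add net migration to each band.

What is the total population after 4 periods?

(Groups numbered youngest = 1 to oldest = 4.)
[period 1]
Births: 24400 × 0.051 = 1244  |  8300 × 0.509 = 4225 ⇒ total 5469
Group 2: 15800 × 0.965 = 15247
Group 3: 24400 × 0.946 = 23082
Group 4: 8300 × 0.958 + 4800 × 0.47 = 7951 + 2256 = 10207
Net migration: Group 2 − 390 → 14857; Group 3 + 110 → 23192
End of period: [5469, 14857, 23192, 10207]
[period 2]
Births: 14857 × 0.051 = 758  |  23192 × 0.509 = 11805 ⇒ total 12563
Group 2: 5469 × 0.965 = 5278
Group 3: 14857 × 0.946 = 14055
Group 4: 23192 × 0.958 + 10207 × 0.47 = 22218 + 4797 = 27015
Net migration: Group 2 − 390 → 4888; Group 3 + 110 → 14165
End of period: [12563, 4888, 14165, 27015]
[period 3]
Births: 4888 × 0.051 = 249  |  14165 × 0.509 = 7210 ⇒ total 7459
Group 2: 12563 × 0.965 = 12123
Group 3: 4888 × 0.946 = 4624
Group 4: 14165 × 0.958 + 27015 × 0.47 = 13570 + 12697 = 26267
Net migration: Group 2 − 390 → 11733; Group 3 + 110 → 4734
End of period: [7459, 11733, 4734, 26267]
[period 4]
Births: 11733 × 0.051 = 598  |  4734 × 0.509 = 2410 ⇒ total 3008
Group 2: 7459 × 0.965 = 7198
Group 3: 11733 × 0.946 = 11099
Group 4: 4734 × 0.958 + 26267 × 0.47 = 4535 + 12345 = 16880
Net migration: Group 2 − 390 → 6808; Group 3 + 110 → 11209
End of period: [3008, 6808, 11209, 16880]
Total after period 4: 3008 + 6808 + 11209 + 16880 = 37905

37905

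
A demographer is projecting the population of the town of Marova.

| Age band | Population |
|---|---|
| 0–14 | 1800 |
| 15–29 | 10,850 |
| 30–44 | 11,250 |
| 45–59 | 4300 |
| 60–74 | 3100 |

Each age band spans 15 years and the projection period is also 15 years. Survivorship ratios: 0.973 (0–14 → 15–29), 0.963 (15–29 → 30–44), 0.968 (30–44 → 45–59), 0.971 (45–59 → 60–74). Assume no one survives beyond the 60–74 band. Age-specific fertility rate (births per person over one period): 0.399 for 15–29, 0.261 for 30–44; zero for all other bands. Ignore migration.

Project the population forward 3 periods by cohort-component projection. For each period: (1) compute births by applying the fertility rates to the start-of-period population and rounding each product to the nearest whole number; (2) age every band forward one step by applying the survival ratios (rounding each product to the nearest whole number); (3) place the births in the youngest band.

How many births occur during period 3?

3261

Period 1.
Births: 10850 × 0.399 = 4329  |  11250 × 0.261 = 2936 → 7265
15–29: 1800 × 0.973 = 1751
30–44: 10850 × 0.963 = 10449
45–59: 11250 × 0.968 = 10890
60–74: 4300 × 0.971 = 4175
→ [7265, 1751, 10449, 10890, 4175]
Period 2.
Births: 1751 × 0.399 = 699  |  10449 × 0.261 = 2727 → 3426
15–29: 7265 × 0.973 = 7069
30–44: 1751 × 0.963 = 1686
45–59: 10449 × 0.968 = 10115
60–74: 10890 × 0.971 = 10574
→ [3426, 7069, 1686, 10115, 10574]
Period 3.
Births: 7069 × 0.399 = 2821  |  1686 × 0.261 = 440 → 3261
15–29: 3426 × 0.973 = 3333
30–44: 7069 × 0.963 = 6807
45–59: 1686 × 0.968 = 1632
60–74: 10115 × 0.971 = 9822
→ [3261, 3333, 6807, 1632, 9822]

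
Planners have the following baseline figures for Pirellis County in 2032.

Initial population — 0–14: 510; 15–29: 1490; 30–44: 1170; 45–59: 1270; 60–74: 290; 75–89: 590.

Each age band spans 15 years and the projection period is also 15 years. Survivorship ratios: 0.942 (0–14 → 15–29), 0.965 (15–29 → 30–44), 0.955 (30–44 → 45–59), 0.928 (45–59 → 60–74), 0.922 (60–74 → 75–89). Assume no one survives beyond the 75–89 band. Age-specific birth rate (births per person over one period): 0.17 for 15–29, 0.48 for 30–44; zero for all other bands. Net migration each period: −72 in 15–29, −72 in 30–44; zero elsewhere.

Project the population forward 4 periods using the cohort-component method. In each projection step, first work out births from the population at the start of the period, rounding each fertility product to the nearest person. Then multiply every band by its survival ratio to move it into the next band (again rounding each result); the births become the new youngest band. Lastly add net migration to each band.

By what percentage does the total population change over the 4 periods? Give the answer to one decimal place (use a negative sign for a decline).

Numbering the bands 1..6 from youngest to oldest:
Period 1.
Births: 1490 × 0.17 = 253, 1170 × 0.48 = 562 ⇒ total 815
Band 2: 510 × 0.942 = 480
Band 3: 1490 × 0.965 = 1438
Band 4: 1170 × 0.955 = 1117
Band 5: 1270 × 0.928 = 1179
Band 6: 290 × 0.922 = 267
Net migration: Band 2 − 72 → 408; Band 3 − 72 → 1366
Giving 815 / 408 / 1366 / 1117 / 1179 / 267.
Period 2.
Births: 408 × 0.17 = 69, 1366 × 0.48 = 656 ⇒ total 725
Band 2: 815 × 0.942 = 768
Band 3: 408 × 0.965 = 394
Band 4: 1366 × 0.955 = 1305
Band 5: 1117 × 0.928 = 1037
Band 6: 1179 × 0.922 = 1087
Net migration: Band 2 − 72 → 696; Band 3 − 72 → 322
Giving 725 / 696 / 322 / 1305 / 1037 / 1087.
Period 3.
Births: 696 × 0.17 = 118, 322 × 0.48 = 155 ⇒ total 273
Band 2: 725 × 0.942 = 683
Band 3: 696 × 0.965 = 672
Band 4: 322 × 0.955 = 308
Band 5: 1305 × 0.928 = 1211
Band 6: 1037 × 0.922 = 956
Net migration: Band 2 − 72 → 611; Band 3 − 72 → 600
Giving 273 / 611 / 600 / 308 / 1211 / 956.
Period 4.
Births: 611 × 0.17 = 104, 600 × 0.48 = 288 ⇒ total 392
Band 2: 273 × 0.942 = 257
Band 3: 611 × 0.965 = 590
Band 4: 600 × 0.955 = 573
Band 5: 308 × 0.928 = 286
Band 6: 1211 × 0.922 = 1117
Net migration: Band 2 − 72 → 185; Band 3 − 72 → 518
Giving 392 / 185 / 518 / 573 / 286 / 1117.
Total: 5320 → 3071; change = -2249; percentage change = -42.3%

-42.3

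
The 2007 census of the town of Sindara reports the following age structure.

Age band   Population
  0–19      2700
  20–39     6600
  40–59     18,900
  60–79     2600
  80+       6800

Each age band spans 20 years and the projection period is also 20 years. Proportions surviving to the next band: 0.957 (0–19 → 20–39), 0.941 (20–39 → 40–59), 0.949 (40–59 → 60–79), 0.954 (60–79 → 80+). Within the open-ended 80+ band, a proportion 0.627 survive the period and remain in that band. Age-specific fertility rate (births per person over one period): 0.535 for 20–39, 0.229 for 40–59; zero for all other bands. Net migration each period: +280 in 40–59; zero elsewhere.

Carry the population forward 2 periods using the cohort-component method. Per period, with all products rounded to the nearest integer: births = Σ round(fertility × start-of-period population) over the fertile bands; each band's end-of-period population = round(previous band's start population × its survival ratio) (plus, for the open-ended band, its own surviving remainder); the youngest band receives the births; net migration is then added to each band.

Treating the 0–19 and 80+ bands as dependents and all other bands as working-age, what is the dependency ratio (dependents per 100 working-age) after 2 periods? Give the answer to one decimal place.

147.7

(Bands numbered youngest = 1 to oldest = 5.)
Period 1.
Births: 6600 × 0.535 = 3531  |  18900 × 0.229 = 4328 → total 7859
Band 2: 2700 × 0.957 = 2584
Band 3: 6600 × 0.941 = 6211
Band 4: 18900 × 0.949 = 17936
Band 5: 2600 × 0.954 + 6800 × 0.627 = 2480 + 4264 = 6744
Net migration: Band 3 + 280 → 6491
Giving 7859 / 2584 / 6491 / 17936 / 6744.
Period 2.
Births: 2584 × 0.535 = 1382  |  6491 × 0.229 = 1486 → total 2868
Band 2: 7859 × 0.957 = 7521
Band 3: 2584 × 0.941 = 2432
Band 4: 6491 × 0.949 = 6160
Band 5: 17936 × 0.954 + 6744 × 0.627 = 17111 + 4228 = 21339
Net migration: Band 3 + 280 → 2712
Giving 2868 / 7521 / 2712 / 6160 / 21339.
Dependents (band 0–19 + band 80+) = 2868 + 21339 = 24207; working-age = 16393; ratio = 24207/16393 × 100 = 147.7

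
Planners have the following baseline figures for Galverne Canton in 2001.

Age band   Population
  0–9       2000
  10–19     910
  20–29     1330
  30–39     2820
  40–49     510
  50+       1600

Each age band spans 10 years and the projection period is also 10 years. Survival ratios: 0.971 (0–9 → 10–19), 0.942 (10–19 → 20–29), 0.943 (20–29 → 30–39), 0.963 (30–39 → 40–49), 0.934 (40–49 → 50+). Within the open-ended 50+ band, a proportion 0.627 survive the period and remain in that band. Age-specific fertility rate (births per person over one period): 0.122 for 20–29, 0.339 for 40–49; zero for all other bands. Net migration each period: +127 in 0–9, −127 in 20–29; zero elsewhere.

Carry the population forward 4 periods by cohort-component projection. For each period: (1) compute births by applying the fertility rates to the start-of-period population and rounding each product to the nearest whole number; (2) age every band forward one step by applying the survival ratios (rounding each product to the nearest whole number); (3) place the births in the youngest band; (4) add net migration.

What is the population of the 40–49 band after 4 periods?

1546

(Bands numbered youngest = 1 to oldest = 6.)
[period 1]
Births: 1330 * 0.122 = 162, 510 * 0.339 = 173 → 335
Band 2: 2000 * 0.971 = 1942
Band 3: 910 * 0.942 = 857
Band 4: 1330 * 0.943 = 1254
Band 5: 2820 * 0.963 = 2716
Band 6: 510 * 0.934 + 1600 * 0.627 = 476 + 1003 = 1479
Net migration: Band 1 + 127 → 462; Band 3 − 127 → 730
→ [462, 1942, 730, 1254, 2716, 1479]
[period 2]
Births: 730 * 0.122 = 89, 2716 * 0.339 = 921 → 1010
Band 2: 462 * 0.971 = 449
Band 3: 1942 * 0.942 = 1829
Band 4: 730 * 0.943 = 688
Band 5: 1254 * 0.963 = 1208
Band 6: 2716 * 0.934 + 1479 * 0.627 = 2537 + 927 = 3464
Net migration: Band 1 + 127 → 1137; Band 3 − 127 → 1702
→ [1137, 449, 1702, 688, 1208, 3464]
[period 3]
Births: 1702 * 0.122 = 208, 1208 * 0.339 = 410 → 618
Band 2: 1137 * 0.971 = 1104
Band 3: 449 * 0.942 = 423
Band 4: 1702 * 0.943 = 1605
Band 5: 688 * 0.963 = 663
Band 6: 1208 * 0.934 + 3464 * 0.627 = 1128 + 2172 = 3300
Net migration: Band 1 + 127 → 745; Band 3 − 127 → 296
→ [745, 1104, 296, 1605, 663, 3300]
[period 4]
Births: 296 * 0.122 = 36, 663 * 0.339 = 225 → 261
Band 2: 745 * 0.971 = 723
Band 3: 1104 * 0.942 = 1040
Band 4: 296 * 0.943 = 279
Band 5: 1605 * 0.963 = 1546
Band 6: 663 * 0.934 + 3300 * 0.627 = 619 + 2069 = 2688
Net migration: Band 1 + 127 → 388; Band 3 − 127 → 913
→ [388, 723, 913, 279, 1546, 2688]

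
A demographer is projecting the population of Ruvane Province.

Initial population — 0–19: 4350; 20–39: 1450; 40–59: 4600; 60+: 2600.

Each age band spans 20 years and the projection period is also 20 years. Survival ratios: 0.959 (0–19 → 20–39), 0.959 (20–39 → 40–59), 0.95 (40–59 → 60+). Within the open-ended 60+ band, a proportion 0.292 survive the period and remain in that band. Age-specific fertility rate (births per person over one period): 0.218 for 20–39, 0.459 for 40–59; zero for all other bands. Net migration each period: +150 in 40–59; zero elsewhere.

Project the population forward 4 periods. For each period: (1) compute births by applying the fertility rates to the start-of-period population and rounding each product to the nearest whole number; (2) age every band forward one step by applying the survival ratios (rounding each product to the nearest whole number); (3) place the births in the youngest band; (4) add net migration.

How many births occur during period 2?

Call the bands 1 to 4, youngest first.
After projecting period 1:
Births: 1450 × 0.218 = 316, 4600 × 0.459 = 2111 → total 2427
Band 2: 4350 × 0.959 = 4172
Band 3: 1450 × 0.959 = 1391
Band 4: 4600 × 0.95 + 2600 × 0.292 = 4370 + 759 = 5129
Net migration: Band 3 + 150 → 1541
End of period: [2427, 4172, 1541, 5129]
After projecting period 2:
Births: 4172 × 0.218 = 909, 1541 × 0.459 = 707 → total 1616
Band 2: 2427 × 0.959 = 2327
Band 3: 4172 × 0.959 = 4001
Band 4: 1541 × 0.95 + 5129 × 0.292 = 1464 + 1498 = 2962
Net migration: Band 3 + 150 → 4151
End of period: [1616, 2327, 4151, 2962]

1616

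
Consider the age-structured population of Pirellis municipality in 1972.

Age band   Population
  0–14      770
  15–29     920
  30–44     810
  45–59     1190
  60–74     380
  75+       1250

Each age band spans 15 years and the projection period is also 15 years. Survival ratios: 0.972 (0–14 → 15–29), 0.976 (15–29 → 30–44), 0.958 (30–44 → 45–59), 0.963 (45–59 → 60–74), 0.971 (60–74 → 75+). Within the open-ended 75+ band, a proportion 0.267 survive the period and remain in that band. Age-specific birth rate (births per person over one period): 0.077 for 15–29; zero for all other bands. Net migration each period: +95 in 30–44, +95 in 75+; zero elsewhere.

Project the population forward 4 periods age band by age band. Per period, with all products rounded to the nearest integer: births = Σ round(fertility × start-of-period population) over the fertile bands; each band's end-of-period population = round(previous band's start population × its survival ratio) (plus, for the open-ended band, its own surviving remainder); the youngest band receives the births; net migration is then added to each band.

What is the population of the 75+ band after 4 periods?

Period 1:
Births: 920 × 0.077 = 71
15–29: 770 × 0.972 = 748
30–44: 920 × 0.976 = 898
45–59: 810 × 0.958 = 776
60–74: 1190 × 0.963 = 1146
75+: 380 × 0.971 + 1250 × 0.267 = 369 + 334 = 703
Net migration: 30–44 + 95 → 993; 75+ + 95 → 798
End of period: [71, 748, 993, 776, 1146, 798]
Period 2:
Births: 748 × 0.077 = 58
15–29: 71 × 0.972 = 69
30–44: 748 × 0.976 = 730
45–59: 993 × 0.958 = 951
60–74: 776 × 0.963 = 747
75+: 1146 × 0.971 + 798 × 0.267 = 1113 + 213 = 1326
Net migration: 30–44 + 95 → 825; 75+ + 95 → 1421
End of period: [58, 69, 825, 951, 747, 1421]
Period 3:
Births: 69 × 0.077 = 5
15–29: 58 × 0.972 = 56
30–44: 69 × 0.976 = 67
45–59: 825 × 0.958 = 790
60–74: 951 × 0.963 = 916
75+: 747 × 0.971 + 1421 × 0.267 = 725 + 379 = 1104
Net migration: 30–44 + 95 → 162; 75+ + 95 → 1199
End of period: [5, 56, 162, 790, 916, 1199]
Period 4:
Births: 56 × 0.077 = 4
15–29: 5 × 0.972 = 5
30–44: 56 × 0.976 = 55
45–59: 162 × 0.958 = 155
60–74: 790 × 0.963 = 761
75+: 916 × 0.971 + 1199 × 0.267 = 889 + 320 = 1209
Net migration: 30–44 + 95 → 150; 75+ + 95 → 1304
End of period: [4, 5, 150, 155, 761, 1304]

1304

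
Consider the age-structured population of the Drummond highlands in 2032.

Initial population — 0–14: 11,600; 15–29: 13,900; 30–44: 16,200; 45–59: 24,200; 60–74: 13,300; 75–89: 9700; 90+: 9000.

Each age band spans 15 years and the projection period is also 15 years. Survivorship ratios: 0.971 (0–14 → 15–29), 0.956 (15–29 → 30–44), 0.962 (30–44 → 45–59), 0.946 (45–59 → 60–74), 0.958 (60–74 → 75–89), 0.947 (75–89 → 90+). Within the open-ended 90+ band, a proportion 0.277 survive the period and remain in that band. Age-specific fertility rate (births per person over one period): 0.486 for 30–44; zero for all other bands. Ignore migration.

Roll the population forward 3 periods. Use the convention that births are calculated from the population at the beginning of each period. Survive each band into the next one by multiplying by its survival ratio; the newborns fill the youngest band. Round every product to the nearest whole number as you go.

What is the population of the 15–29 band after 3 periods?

6271

Period 1.
Births: 16200 × 0.486 = 7873
15–29: 11600 × 0.971 = 11264
30–44: 13900 × 0.956 = 13288
45–59: 16200 × 0.962 = 15584
60–74: 24200 × 0.946 = 22893
75–89: 13300 × 0.958 = 12741
90+: 9700 × 0.947 + 9000 × 0.277 = 9186 + 2493 = 11679
Giving 7873 / 11264 / 13288 / 15584 / 22893 / 12741 / 11679.
Period 2.
Births: 13288 × 0.486 = 6458
15–29: 7873 × 0.971 = 7645
30–44: 11264 × 0.956 = 10768
45–59: 13288 × 0.962 = 12783
60–74: 15584 × 0.946 = 14742
75–89: 22893 × 0.958 = 21931
90+: 12741 × 0.947 + 11679 × 0.277 = 12066 + 3235 = 15301
Giving 6458 / 7645 / 10768 / 12783 / 14742 / 21931 / 15301.
Period 3.
Births: 10768 × 0.486 = 5233
15–29: 6458 × 0.971 = 6271
30–44: 7645 × 0.956 = 7309
45–59: 10768 × 0.962 = 10359
60–74: 12783 × 0.946 = 12093
75–89: 14742 × 0.958 = 14123
90+: 21931 × 0.947 + 15301 × 0.277 = 20769 + 4238 = 25007
Giving 5233 / 6271 / 7309 / 10359 / 12093 / 14123 / 25007.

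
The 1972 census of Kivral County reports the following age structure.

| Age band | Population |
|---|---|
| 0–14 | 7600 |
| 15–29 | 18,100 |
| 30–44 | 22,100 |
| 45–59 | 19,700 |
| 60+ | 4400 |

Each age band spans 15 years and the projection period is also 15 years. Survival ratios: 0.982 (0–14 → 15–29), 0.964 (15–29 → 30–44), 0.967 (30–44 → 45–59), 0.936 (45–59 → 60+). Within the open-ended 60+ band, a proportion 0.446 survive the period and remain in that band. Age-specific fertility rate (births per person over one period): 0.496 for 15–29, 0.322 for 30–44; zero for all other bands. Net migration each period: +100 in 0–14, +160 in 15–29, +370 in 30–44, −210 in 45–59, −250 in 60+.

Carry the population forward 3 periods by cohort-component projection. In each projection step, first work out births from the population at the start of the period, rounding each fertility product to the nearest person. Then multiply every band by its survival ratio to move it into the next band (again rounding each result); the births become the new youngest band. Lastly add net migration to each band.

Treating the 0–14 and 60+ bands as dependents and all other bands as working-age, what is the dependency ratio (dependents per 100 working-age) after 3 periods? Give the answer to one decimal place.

Period 1.
Births: 18100 × 0.496 = 8978  |  22100 × 0.322 = 7116 — total 16094
15–29: 7600 × 0.982 = 7463
30–44: 18100 × 0.964 = 17448
45–59: 22100 × 0.967 = 21371
60+: 19700 × 0.936 + 4400 × 0.446 = 18439 + 1962 = 20401
Net migration: 0–14 + 100 → 16194; 15–29 + 160 → 7623; 30–44 + 370 → 17818; 45–59 − 210 → 21161; 60+ − 250 → 20151
→ [16194, 7623, 17818, 21161, 20151]
Period 2.
Births: 7623 × 0.496 = 3781  |  17818 × 0.322 = 5737 — total 9518
15–29: 16194 × 0.982 = 15903
30–44: 7623 × 0.964 = 7349
45–59: 17818 × 0.967 = 17230
60+: 21161 × 0.936 + 20151 × 0.446 = 19807 + 8987 = 28794
Net migration: 0–14 + 100 → 9618; 15–29 + 160 → 16063; 30–44 + 370 → 7719; 45–59 − 210 → 17020; 60+ − 250 → 28544
→ [9618, 16063, 7719, 17020, 28544]
Period 3.
Births: 16063 × 0.496 = 7967  |  7719 × 0.322 = 2486 — total 10453
15–29: 9618 × 0.982 = 9445
30–44: 16063 × 0.964 = 15485
45–59: 7719 × 0.967 = 7464
60+: 17020 × 0.936 + 28544 × 0.446 = 15931 + 12731 = 28662
Net migration: 0–14 + 100 → 10553; 15–29 + 160 → 9605; 30–44 + 370 → 15855; 45–59 − 210 → 7254; 60+ − 250 → 28412
→ [10553, 9605, 15855, 7254, 28412]
Dependents (band 0–14 + band 60+) = 10553 + 28412 = 38965; working-age = 32714; ratio = 38965/32714 × 100 = 119.1

119.1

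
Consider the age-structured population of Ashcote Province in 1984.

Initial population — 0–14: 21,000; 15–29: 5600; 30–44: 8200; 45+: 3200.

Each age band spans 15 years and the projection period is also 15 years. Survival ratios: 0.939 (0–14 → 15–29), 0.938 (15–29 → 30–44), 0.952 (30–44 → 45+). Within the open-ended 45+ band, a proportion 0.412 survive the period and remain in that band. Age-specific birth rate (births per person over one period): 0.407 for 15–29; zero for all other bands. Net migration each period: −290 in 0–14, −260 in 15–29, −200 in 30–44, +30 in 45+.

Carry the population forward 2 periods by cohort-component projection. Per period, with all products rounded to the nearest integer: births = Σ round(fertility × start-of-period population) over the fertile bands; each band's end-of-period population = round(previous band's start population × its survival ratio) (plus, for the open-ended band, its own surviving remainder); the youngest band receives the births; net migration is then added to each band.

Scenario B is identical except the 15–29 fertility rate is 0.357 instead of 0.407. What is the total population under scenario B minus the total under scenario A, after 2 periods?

Let group 1 be 0–14 through group 4 = 45+.
After projecting period 1:
Births: 5600 × 0.407 = 2279
Group 2: 21000 × 0.939 = 19719
Group 3: 5600 × 0.938 = 5253
Group 4: 8200 × 0.952 + 3200 × 0.412 = 7806 + 1318 = 9124
Net migration: Group 1 − 290 → 1989; Group 2 − 260 → 19459; Group 3 − 200 → 5053; Group 4 + 30 → 9154
End of period: [1989, 19459, 5053, 9154]
After projecting period 2:
Births: 19459 × 0.407 = 7920
Group 2: 1989 × 0.939 = 1868
Group 3: 19459 × 0.938 = 18253
Group 4: 5053 × 0.952 + 9154 × 0.412 = 4810 + 3771 = 8581
Net migration: Group 1 − 290 → 7630; Group 2 − 260 → 1608; Group 3 − 200 → 18053; Group 4 + 30 → 8611
End of period: [7630, 1608, 18053, 8611]
Scenario A total after 2 periods: 35902
Scenario B projection —
After projecting period 1:
Births: 5600 × 0.357 = 1999
Group 2: 21000 × 0.939 = 19719
Group 3: 5600 × 0.938 = 5253
Group 4: 8200 × 0.952 + 3200 × 0.412 = 7806 + 1318 = 9124
Net migration: Group 1 − 290 → 1709; Group 2 − 260 → 19459; Group 3 − 200 → 5053; Group 4 + 30 → 9154
End of period: [1709, 19459, 5053, 9154]
After projecting period 2:
Births: 19459 × 0.357 = 6947
Group 2: 1709 × 0.939 = 1605
Group 3: 19459 × 0.938 = 18253
Group 4: 5053 × 0.952 + 9154 × 0.412 = 4810 + 3771 = 8581
Net migration: Group 1 − 290 → 6657; Group 2 − 260 → 1345; Group 3 − 200 → 18053; Group 4 + 30 → 8611
End of period: [6657, 1345, 18053, 8611]
Scenario B total after 2 periods: 34666
Difference B − A = 34666 − 35902 = -1236

-1236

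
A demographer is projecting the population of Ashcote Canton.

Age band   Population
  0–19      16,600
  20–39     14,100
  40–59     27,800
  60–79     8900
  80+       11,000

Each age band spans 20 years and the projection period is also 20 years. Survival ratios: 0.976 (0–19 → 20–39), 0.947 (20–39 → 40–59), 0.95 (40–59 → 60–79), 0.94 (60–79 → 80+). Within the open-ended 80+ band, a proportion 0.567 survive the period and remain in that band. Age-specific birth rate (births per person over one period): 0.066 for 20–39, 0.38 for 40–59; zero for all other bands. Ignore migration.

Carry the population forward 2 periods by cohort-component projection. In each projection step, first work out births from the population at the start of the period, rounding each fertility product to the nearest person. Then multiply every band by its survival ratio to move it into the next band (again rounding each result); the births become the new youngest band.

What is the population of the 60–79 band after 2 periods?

[period 1]
Births: 14100 × 0.066 = 931  |  27800 × 0.38 = 10564 → 11495
20–39: 16600 × 0.976 = 16202
40–59: 14100 × 0.947 = 13353
60–79: 27800 × 0.95 = 26410
80+: 8900 × 0.94 + 11000 × 0.567 = 8366 + 6237 = 14603
End of period: [11495, 16202, 13353, 26410, 14603]
[period 2]
Births: 16202 × 0.066 = 1069  |  13353 × 0.38 = 5074 → 6143
20–39: 11495 × 0.976 = 11219
40–59: 16202 × 0.947 = 15343
60–79: 13353 × 0.95 = 12685
80+: 26410 × 0.94 + 14603 × 0.567 = 24825 + 8280 = 33105
End of period: [6143, 11219, 15343, 12685, 33105]

12685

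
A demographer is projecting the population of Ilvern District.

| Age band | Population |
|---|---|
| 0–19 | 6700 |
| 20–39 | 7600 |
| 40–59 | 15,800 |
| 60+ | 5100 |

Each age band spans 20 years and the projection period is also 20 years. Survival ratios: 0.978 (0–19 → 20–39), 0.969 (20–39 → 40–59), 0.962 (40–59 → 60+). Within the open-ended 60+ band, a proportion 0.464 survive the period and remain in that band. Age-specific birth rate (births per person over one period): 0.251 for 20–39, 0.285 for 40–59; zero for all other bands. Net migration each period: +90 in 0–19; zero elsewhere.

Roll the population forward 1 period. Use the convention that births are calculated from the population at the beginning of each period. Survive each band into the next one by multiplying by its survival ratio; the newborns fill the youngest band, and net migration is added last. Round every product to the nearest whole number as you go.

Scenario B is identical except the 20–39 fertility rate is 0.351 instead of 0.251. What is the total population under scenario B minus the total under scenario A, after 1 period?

Let group 1 be 0–19 through group 4 = 60+.
— Period 1 —
Births: 7600 × 0.251 = 1908, 15800 × 0.285 = 4503 → total 6411
Group 2: 6700 × 0.978 = 6553
Group 3: 7600 × 0.969 = 7364
Group 4: 15800 × 0.962 + 5100 × 0.464 = 15200 + 2366 = 17566
Net migration: Group 1 + 90 → 6501
End of period: [6501, 6553, 7364, 17566]
Scenario A total after 1 period: 37984
Scenario B projection —
— Period 1 —
Births: 7600 × 0.351 = 2668, 15800 × 0.285 = 4503 → total 7171
Group 2: 6700 × 0.978 = 6553
Group 3: 7600 × 0.969 = 7364
Group 4: 15800 × 0.962 + 5100 × 0.464 = 15200 + 2366 = 17566
Net migration: Group 1 + 90 → 7261
End of period: [7261, 6553, 7364, 17566]
Scenario B total after 1 period: 38744
Difference B − A = 38744 − 37984 = 760

760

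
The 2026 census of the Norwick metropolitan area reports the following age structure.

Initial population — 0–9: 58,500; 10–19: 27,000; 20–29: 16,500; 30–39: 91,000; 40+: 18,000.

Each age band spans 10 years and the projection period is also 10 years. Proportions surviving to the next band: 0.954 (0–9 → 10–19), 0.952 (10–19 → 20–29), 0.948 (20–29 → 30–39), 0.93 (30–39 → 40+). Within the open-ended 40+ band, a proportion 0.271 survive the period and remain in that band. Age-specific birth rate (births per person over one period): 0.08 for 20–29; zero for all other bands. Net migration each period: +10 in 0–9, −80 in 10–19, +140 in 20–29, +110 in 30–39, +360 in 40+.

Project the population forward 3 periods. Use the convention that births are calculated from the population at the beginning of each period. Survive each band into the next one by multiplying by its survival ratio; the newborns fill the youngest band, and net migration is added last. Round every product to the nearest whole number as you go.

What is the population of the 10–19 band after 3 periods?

1902

— Period 1 —
Births: 16500 * 0.08 = 1320
10–19: 58500 * 0.954 = 55809
20–29: 27000 * 0.952 = 25704
30–39: 16500 * 0.948 = 15642
40+: 91000 * 0.93 + 18000 * 0.271 = 84630 + 4878 = 89508
Net migration: 0–9 + 10 → 1330; 10–19 − 80 → 55729; 20–29 + 140 → 25844; 30–39 + 110 → 15752; 40+ + 360 → 89868
→ [1330, 55729, 25844, 15752, 89868]
— Period 2 —
Births: 25844 * 0.08 = 2068
10–19: 1330 * 0.954 = 1269
20–29: 55729 * 0.952 = 53054
30–39: 25844 * 0.948 = 24500
40+: 15752 * 0.93 + 89868 * 0.271 = 14649 + 24354 = 39003
Net migration: 0–9 + 10 → 2078; 10–19 − 80 → 1189; 20–29 + 140 → 53194; 30–39 + 110 → 24610; 40+ + 360 → 39363
→ [2078, 1189, 53194, 24610, 39363]
— Period 3 —
Births: 53194 * 0.08 = 4256
10–19: 2078 * 0.954 = 1982
20–29: 1189 * 0.952 = 1132
30–39: 53194 * 0.948 = 50428
40+: 24610 * 0.93 + 39363 * 0.271 = 22887 + 10667 = 33554
Net migration: 0–9 + 10 → 4266; 10–19 − 80 → 1902; 20–29 + 140 → 1272; 30–39 + 110 → 50538; 40+ + 360 → 33914
→ [4266, 1902, 1272, 50538, 33914]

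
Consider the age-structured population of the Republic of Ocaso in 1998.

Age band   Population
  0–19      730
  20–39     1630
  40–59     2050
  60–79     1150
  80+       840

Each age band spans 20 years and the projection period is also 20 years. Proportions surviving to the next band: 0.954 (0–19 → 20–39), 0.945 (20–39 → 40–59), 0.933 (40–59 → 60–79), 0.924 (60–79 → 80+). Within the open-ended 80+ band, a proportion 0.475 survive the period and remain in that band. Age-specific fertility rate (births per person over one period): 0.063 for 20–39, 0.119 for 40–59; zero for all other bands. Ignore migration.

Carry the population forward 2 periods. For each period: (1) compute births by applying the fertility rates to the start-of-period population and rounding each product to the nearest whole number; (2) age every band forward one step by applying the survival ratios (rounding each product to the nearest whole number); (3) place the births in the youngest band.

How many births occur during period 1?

347

Numbering the bands 1..5 from youngest to oldest:
— Period 1 —
Births: 1630 × 0.063 = 103, 2050 × 0.119 = 244 → total 347
Band 2: 730 × 0.954 = 696
Band 3: 1630 × 0.945 = 1540
Band 4: 2050 × 0.933 = 1913
Band 5: 1150 × 0.924 + 840 × 0.475 = 1063 + 399 = 1462
Giving 347 / 696 / 1540 / 1913 / 1462.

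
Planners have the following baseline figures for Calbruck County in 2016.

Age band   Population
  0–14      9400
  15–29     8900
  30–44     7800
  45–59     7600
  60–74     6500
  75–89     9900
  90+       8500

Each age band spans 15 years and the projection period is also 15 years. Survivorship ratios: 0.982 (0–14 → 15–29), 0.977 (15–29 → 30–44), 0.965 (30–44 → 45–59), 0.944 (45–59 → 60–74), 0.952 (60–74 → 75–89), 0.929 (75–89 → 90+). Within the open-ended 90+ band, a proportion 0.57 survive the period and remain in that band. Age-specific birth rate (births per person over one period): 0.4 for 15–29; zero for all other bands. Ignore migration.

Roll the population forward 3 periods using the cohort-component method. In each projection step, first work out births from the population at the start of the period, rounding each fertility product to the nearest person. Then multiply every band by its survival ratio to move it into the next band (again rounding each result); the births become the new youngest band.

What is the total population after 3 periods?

46012

[period 1]
Births: 8900 × 0.4 = 3560
15–29: 9400 × 0.982 = 9231
30–44: 8900 × 0.977 = 8695
45–59: 7800 × 0.965 = 7527
60–74: 7600 × 0.944 = 7174
75–89: 6500 × 0.952 = 6188
90+: 9900 × 0.929 + 8500 × 0.57 = 9197 + 4845 = 14042
Giving 3560 / 9231 / 8695 / 7527 / 7174 / 6188 / 14042.
[period 2]
Births: 9231 × 0.4 = 3692
15–29: 3560 × 0.982 = 3496
30–44: 9231 × 0.977 = 9019
45–59: 8695 × 0.965 = 8391
60–74: 7527 × 0.944 = 7105
75–89: 7174 × 0.952 = 6830
90+: 6188 × 0.929 + 14042 × 0.57 = 5749 + 8004 = 13753
Giving 3692 / 3496 / 9019 / 8391 / 7105 / 6830 / 13753.
[period 3]
Births: 3496 × 0.4 = 1398
15–29: 3692 × 0.982 = 3626
30–44: 3496 × 0.977 = 3416
45–59: 9019 × 0.965 = 8703
60–74: 8391 × 0.944 = 7921
75–89: 7105 × 0.952 = 6764
90+: 6830 × 0.929 + 13753 × 0.57 = 6345 + 7839 = 14184
Giving 1398 / 3626 / 3416 / 8703 / 7921 / 6764 / 14184.
Total after period 3: 1398 + 3626 + 3416 + 8703 + 7921 + 6764 + 14184 = 46012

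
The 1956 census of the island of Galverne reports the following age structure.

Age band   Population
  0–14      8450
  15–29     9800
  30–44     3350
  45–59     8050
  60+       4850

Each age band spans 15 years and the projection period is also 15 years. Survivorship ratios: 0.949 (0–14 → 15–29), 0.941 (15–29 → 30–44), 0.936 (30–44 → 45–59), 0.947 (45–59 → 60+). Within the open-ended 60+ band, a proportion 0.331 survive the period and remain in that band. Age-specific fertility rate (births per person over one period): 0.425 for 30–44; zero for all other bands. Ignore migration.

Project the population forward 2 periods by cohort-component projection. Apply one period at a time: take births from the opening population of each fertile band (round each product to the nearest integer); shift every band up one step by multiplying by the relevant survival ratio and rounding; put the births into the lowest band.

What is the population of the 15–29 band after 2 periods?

Numbering the groups 1..5 from youngest to oldest:
Period 1.
Births: 3350 × 0.425 = 1424
Group 2: 8450 × 0.949 = 8019
Group 3: 9800 × 0.941 = 9222
Group 4: 3350 × 0.936 = 3136
Group 5: 8050 × 0.947 + 4850 × 0.331 = 7623 + 1605 = 9228
→ [1424, 8019, 9222, 3136, 9228]
Period 2.
Births: 9222 × 0.425 = 3919
Group 2: 1424 × 0.949 = 1351
Group 3: 8019 × 0.941 = 7546
Group 4: 9222 × 0.936 = 8632
Group 5: 3136 × 0.947 + 9228 × 0.331 = 2970 + 3054 = 6024
→ [3919, 1351, 7546, 8632, 6024]

1351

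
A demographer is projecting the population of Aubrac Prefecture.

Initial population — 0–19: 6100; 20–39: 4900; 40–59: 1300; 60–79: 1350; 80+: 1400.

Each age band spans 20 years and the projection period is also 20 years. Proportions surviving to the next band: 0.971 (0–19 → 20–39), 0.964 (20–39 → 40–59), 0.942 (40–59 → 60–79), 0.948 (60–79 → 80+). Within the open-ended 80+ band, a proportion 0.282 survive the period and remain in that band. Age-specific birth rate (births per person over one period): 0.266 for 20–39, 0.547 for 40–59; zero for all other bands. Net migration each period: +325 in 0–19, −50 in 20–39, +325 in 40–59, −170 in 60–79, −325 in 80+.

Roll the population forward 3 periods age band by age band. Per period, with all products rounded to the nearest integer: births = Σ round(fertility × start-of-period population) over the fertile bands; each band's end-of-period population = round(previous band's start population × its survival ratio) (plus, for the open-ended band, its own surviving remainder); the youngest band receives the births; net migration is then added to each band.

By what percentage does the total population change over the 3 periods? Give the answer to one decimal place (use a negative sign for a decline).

39.0

Numbering the groups 1..5 from youngest to oldest:
— Period 1 —
Births: 4900 * 0.266 = 1303, 1300 * 0.547 = 711 → total 2014
Group 2: 6100 * 0.971 = 5923
Group 3: 4900 * 0.964 = 4724
Group 4: 1300 * 0.942 = 1225
Group 5: 1350 * 0.948 + 1400 * 0.282 = 1280 + 395 = 1675
Net migration: Group 1 + 325 → 2339; Group 2 − 50 → 5873; Group 3 + 325 → 5049; Group 4 − 170 → 1055; Group 5 − 325 → 1350
→ [2339, 5873, 5049, 1055, 1350]
— Period 2 —
Births: 5873 * 0.266 = 1562, 5049 * 0.547 = 2762 → total 4324
Group 2: 2339 * 0.971 = 2271
Group 3: 5873 * 0.964 = 5662
Group 4: 5049 * 0.942 = 4756
Group 5: 1055 * 0.948 + 1350 * 0.282 = 1000 + 381 = 1381
Net migration: Group 1 + 325 → 4649; Group 2 − 50 → 2221; Group 3 + 325 → 5987; Group 4 − 170 → 4586; Group 5 − 325 → 1056
→ [4649, 2221, 5987, 4586, 1056]
— Period 3 —
Births: 2221 * 0.266 = 591, 5987 * 0.547 = 3275 → total 3866
Group 2: 4649 * 0.971 = 4514
Group 3: 2221 * 0.964 = 2141
Group 4: 5987 * 0.942 = 5640
Group 5: 4586 * 0.948 + 1056 * 0.282 = 4348 + 298 = 4646
Net migration: Group 1 + 325 → 4191; Group 2 − 50 → 4464; Group 3 + 325 → 2466; Group 4 − 170 → 5470; Group 5 − 325 → 4321
→ [4191, 4464, 2466, 5470, 4321]
Total: 15050 → 20912; change = 5862; percentage change = 39.0%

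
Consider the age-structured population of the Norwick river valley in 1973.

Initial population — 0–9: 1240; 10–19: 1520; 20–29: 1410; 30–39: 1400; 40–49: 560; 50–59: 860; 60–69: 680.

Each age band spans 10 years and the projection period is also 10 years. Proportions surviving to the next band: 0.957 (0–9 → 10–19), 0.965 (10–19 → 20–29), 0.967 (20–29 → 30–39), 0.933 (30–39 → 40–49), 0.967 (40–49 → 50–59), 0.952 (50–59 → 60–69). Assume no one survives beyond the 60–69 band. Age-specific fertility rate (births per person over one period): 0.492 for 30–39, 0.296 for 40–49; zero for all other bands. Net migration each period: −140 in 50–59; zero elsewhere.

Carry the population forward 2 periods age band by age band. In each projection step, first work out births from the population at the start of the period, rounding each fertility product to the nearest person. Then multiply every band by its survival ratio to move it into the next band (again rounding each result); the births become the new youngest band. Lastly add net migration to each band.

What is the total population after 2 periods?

Period 1:
Births: 1400 × 0.492 = 689, 560 × 0.296 = 166 → total 855
10–19: 1240 × 0.957 = 1187
20–29: 1520 × 0.965 = 1467
30–39: 1410 × 0.967 = 1363
40–49: 1400 × 0.933 = 1306
50–59: 560 × 0.967 = 542
60–69: 860 × 0.952 = 819
Net migration: 50–59 − 140 → 402
Giving 855 / 1187 / 1467 / 1363 / 1306 / 402 / 819.
Period 2:
Births: 1363 × 0.492 = 671, 1306 × 0.296 = 387 → total 1058
10–19: 855 × 0.957 = 818
20–29: 1187 × 0.965 = 1145
30–39: 1467 × 0.967 = 1419
40–49: 1363 × 0.933 = 1272
50–59: 1306 × 0.967 = 1263
60–69: 402 × 0.952 = 383
Net migration: 50–59 − 140 → 1123
Giving 1058 / 818 / 1145 / 1419 / 1272 / 1123 / 383.
Total after period 2: 1058 + 818 + 1145 + 1419 + 1272 + 1123 + 383 = 7218

7218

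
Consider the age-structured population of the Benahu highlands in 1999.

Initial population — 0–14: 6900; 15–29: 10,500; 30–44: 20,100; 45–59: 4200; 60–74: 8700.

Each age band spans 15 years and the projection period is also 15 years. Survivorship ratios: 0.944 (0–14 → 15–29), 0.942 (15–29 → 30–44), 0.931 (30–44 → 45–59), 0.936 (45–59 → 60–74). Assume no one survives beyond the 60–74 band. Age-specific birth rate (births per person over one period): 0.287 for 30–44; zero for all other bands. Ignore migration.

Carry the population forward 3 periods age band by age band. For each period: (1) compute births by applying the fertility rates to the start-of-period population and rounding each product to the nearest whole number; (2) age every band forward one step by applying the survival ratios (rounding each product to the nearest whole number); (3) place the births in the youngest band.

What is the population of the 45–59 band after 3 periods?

[period 1]
Births: 20100 × 0.287 = 5769
15–29: 6900 × 0.944 = 6514
30–44: 10500 × 0.942 = 9891
45–59: 20100 × 0.931 = 18713
60–74: 4200 × 0.936 = 3931
Population now: 0–14=5769, 15–29=6514, 30–44=9891, 45–59=18713, 60–74=3931
[period 2]
Births: 9891 × 0.287 = 2839
15–29: 5769 × 0.944 = 5446
30–44: 6514 × 0.942 = 6136
45–59: 9891 × 0.931 = 9209
60–74: 18713 × 0.936 = 17515
Population now: 0–14=2839, 15–29=5446, 30–44=6136, 45–59=9209, 60–74=17515
[period 3]
Births: 6136 × 0.287 = 1761
15–29: 2839 × 0.944 = 2680
30–44: 5446 × 0.942 = 5130
45–59: 6136 × 0.931 = 5713
60–74: 9209 × 0.936 = 8620
Population now: 0–14=1761, 15–29=2680, 30–44=5130, 45–59=5713, 60–74=8620

5713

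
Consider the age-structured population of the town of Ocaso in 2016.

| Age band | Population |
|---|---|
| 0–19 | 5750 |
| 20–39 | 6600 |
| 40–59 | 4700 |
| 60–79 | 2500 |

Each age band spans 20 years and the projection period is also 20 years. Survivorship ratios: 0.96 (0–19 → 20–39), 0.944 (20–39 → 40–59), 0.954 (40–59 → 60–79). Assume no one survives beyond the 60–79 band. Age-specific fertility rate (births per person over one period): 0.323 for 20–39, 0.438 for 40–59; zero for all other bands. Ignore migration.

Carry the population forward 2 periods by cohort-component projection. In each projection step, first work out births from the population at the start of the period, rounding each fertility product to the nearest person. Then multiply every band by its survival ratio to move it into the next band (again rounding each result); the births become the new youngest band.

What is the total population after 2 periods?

(Bands numbered youngest = 1 to oldest = 4.)
Period 1:
Births: 6600 × 0.323 = 2132 ; 4700 × 0.438 = 2059 → total 4191
Band 2: 5750 × 0.96 = 5520
Band 3: 6600 × 0.944 = 6230
Band 4: 4700 × 0.954 = 4484
End of period: [4191, 5520, 6230, 4484]
Period 2:
Births: 5520 × 0.323 = 1783 ; 6230 × 0.438 = 2729 → total 4512
Band 2: 4191 × 0.96 = 4023
Band 3: 5520 × 0.944 = 5211
Band 4: 6230 × 0.954 = 5943
End of period: [4512, 4023, 5211, 5943]
Total after period 2: 4512 + 4023 + 5211 + 5943 = 19689

19689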